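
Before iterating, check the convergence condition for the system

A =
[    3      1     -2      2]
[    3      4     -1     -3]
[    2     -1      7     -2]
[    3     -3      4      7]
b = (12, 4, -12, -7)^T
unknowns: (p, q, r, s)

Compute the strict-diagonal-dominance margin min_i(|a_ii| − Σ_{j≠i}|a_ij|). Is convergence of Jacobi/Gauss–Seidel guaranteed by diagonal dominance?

-3

row 1: |3| − (1+2+2) = -2
row 2: |4| − (3+1+3) = -3
row 3: |7| − (2+1+2) = 2
row 4: |7| − (3+3+4) = -3
minimum over rows = -3 → not strictly diagonally dominant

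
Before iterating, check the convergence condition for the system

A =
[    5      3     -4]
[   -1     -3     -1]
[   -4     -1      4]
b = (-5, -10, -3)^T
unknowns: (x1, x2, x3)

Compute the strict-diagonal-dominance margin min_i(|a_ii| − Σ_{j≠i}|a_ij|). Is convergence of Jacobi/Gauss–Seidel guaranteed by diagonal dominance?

row 1: |5| − (3+4) = -2
row 2: |-3| − (1+1) = 1
row 3: |4| − (4+1) = -1
minimum over rows = -2 → not strictly diagonally dominant

-2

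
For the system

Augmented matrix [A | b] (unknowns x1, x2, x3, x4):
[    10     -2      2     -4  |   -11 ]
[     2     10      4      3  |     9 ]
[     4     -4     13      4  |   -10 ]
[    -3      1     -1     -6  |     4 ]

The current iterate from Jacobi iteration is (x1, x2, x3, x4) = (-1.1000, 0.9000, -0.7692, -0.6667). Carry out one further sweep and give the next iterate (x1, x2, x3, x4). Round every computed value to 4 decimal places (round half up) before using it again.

(-1.0328, 1.6277, 0.0513, 0.1615)

One sweep:
  x1 = (-11 - (-2)·0.9000 - (2)·-0.7692 - (-4)·-0.6667) / (10) = -1.0328
  x2 = (9 - (2)·-1.1000 - (4)·-0.7692 - (3)·-0.6667) / (10) = 1.6277
  x3 = (-10 - (4)·-1.1000 - (-4)·0.9000 - (4)·-0.6667) / (13) = 0.0513
  x4 = (4 - (-3)·-1.1000 - (1)·0.9000 - (-1)·-0.7692) / (-6) = 0.1615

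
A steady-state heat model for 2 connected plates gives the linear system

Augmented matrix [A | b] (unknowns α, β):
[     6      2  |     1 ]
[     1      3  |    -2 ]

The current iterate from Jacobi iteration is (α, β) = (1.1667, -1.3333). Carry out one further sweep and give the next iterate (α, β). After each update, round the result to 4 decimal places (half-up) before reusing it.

One sweep:
  α = (1 - (2)·-1.3333) / (6) = 0.6111
  β = (-2 - (1)·1.1667) / (3) = -1.0556

(0.6111, -1.0556)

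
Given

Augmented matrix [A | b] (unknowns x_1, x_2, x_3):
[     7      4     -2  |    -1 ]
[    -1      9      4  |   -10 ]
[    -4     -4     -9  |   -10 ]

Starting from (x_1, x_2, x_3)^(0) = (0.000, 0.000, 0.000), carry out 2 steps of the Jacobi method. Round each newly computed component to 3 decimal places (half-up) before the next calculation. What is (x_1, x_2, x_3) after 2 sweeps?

(0.809, -1.621, 1.668)

Iteration 1:
  x_1 = (-1 - (4)·0.000 - (-2)·0.000) / (7) = -0.143
  x_2 = (-10 - (-1)·0.000 - (4)·0.000) / (9) = -1.111
  x_3 = (-10 - (-4)·0.000 - (-4)·0.000) / (-9) = 1.111
Iteration 2:
  x_1 = (-1 - (4)·-1.111 - (-2)·1.111) / (7) = 0.809
  x_2 = (-10 - (-1)·-0.143 - (4)·1.111) / (9) = -1.621
  x_3 = (-10 - (-4)·-0.143 - (-4)·-1.111) / (-9) = 1.668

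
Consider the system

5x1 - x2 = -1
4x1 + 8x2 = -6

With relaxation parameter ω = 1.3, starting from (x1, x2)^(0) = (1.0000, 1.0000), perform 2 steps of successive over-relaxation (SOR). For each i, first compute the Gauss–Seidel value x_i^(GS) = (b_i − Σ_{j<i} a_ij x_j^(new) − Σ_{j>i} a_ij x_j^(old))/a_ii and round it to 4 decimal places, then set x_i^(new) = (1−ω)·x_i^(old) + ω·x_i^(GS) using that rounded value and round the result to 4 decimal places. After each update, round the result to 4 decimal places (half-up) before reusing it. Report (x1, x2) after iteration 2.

Iteration 1:
  x1: GS value = (-1 - (-1)·1.0000) / (5) = 0.0000;  x1 ← (1−ω)·1.0000 + ω·0.0000 = -0.3000
  x2: GS value = (-6 - (4)·-0.3000) / (8) = -0.6000;  x2 ← (1−ω)·1.0000 + ω·-0.6000 = -1.0800
Iteration 2:
  x1: GS value = (-1 - (-1)·-1.0800) / (5) = -0.4160;  x1 ← (1−ω)·-0.3000 + ω·-0.4160 = -0.4508
  x2: GS value = (-6 - (4)·-0.4508) / (8) = -0.5246;  x2 ← (1−ω)·-1.0800 + ω·-0.5246 = -0.3580

(-0.4508, -0.3580)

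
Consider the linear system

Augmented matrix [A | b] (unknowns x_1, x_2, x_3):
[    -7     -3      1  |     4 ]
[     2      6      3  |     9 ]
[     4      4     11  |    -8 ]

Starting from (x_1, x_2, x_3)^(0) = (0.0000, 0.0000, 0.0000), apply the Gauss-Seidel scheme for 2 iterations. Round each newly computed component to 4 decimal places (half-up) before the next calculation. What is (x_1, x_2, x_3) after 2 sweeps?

Iteration 1:
  x_1 = (4 - (-3)·0.0000 - (1)·0.0000) / (-7) = -0.5714
  x_2 = (9 - (2)·-0.5714 - (3)·0.0000) / (6) = 1.6905
  x_3 = (-8 - (4)·-0.5714 - (4)·1.6905) / (11) = -1.1342
Iteration 2:
  x_1 = (4 - (-3)·1.6905 - (1)·-1.1342) / (-7) = -1.4580
  x_2 = (9 - (2)·-1.4580 - (3)·-1.1342) / (6) = 2.5531
  x_3 = (-8 - (4)·-1.4580 - (4)·2.5531) / (11) = -1.1255

(-1.4580, 2.5531, -1.1255)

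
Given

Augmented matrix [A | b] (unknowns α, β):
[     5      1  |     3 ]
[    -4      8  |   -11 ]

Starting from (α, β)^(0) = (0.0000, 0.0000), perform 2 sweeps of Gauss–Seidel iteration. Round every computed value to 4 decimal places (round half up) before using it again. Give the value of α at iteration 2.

0.8150

Iteration 1:
  α = (3 - (1)·0.0000) / (5) = 0.6000
  β = (-11 - (-4)·0.6000) / (8) = -1.0750
Iteration 2:
  α = (3 - (1)·-1.0750) / (5) = 0.8150
  β = (-11 - (-4)·0.8150) / (8) = -0.9675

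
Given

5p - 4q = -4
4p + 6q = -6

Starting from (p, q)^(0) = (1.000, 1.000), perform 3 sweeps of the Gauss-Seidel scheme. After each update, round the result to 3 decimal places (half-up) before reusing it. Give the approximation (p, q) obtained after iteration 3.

Iteration 1:
  p = (-4 - (-4)·1.000) / (5) = 0.000
  q = (-6 - (4)·0.000) / (6) = -1.000
Iteration 2:
  p = (-4 - (-4)·-1.000) / (5) = -1.600
  q = (-6 - (4)·-1.600) / (6) = 0.067
Iteration 3:
  p = (-4 - (-4)·0.067) / (5) = -0.746
  q = (-6 - (4)·-0.746) / (6) = -0.503

(-0.746, -0.503)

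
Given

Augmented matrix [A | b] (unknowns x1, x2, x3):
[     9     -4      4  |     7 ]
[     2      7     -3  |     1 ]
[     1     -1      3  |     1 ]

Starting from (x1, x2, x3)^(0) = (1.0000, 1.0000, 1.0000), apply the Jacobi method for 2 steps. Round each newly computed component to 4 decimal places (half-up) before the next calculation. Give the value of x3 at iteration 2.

0.1693

Iteration 1:
  x1 = (7 - (-4)·1.0000 - (4)·1.0000) / (9) = 0.7778
  x2 = (1 - (2)·1.0000 - (-3)·1.0000) / (7) = 0.2857
  x3 = (1 - (1)·1.0000 - (-1)·1.0000) / (3) = 0.3333
Iteration 2:
  x1 = (7 - (-4)·0.2857 - (4)·0.3333) / (9) = 0.7566
  x2 = (1 - (2)·0.7778 - (-3)·0.3333) / (7) = 0.0635
  x3 = (1 - (1)·0.7778 - (-1)·0.2857) / (3) = 0.1693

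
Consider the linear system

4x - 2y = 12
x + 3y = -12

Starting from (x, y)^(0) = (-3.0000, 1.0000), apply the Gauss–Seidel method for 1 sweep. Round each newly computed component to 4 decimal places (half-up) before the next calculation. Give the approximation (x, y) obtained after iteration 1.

(3.5000, -5.1667)

Iteration 1:
  x = (12 - (-2)·1.0000) / (4) = 3.5000
  y = (-12 - (1)·3.5000) / (3) = -5.1667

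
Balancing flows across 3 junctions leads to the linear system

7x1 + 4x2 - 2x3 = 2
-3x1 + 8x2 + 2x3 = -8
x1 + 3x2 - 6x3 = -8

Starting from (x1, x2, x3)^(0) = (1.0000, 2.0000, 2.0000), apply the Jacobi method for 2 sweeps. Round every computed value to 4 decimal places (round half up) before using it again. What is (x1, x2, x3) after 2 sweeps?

Iteration 1:
  x1 = (2 - (4)·2.0000 - (-2)·2.0000) / (7) = -0.2857
  x2 = (-8 - (-3)·1.0000 - (2)·2.0000) / (8) = -1.1250
  x3 = (-8 - (1)·1.0000 - (3)·2.0000) / (-6) = 2.5000
Iteration 2:
  x1 = (2 - (4)·-1.1250 - (-2)·2.5000) / (7) = 1.6429
  x2 = (-8 - (-3)·-0.2857 - (2)·2.5000) / (8) = -1.7321
  x3 = (-8 - (1)·-0.2857 - (3)·-1.1250) / (-6) = 0.7232

(1.6429, -1.7321, 0.7232)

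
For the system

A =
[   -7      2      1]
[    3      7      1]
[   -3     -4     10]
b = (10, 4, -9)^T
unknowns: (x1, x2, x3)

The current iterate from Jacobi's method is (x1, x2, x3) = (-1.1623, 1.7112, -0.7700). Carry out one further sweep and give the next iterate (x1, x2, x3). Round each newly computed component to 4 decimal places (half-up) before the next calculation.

(-1.0497, 1.1796, -0.5642)

One sweep:
  x1 = (10 - (2)·1.7112 - (1)·-0.7700) / (-7) = -1.0497
  x2 = (4 - (3)·-1.1623 - (1)·-0.7700) / (7) = 1.1796
  x3 = (-9 - (-3)·-1.1623 - (-4)·1.7112) / (10) = -0.5642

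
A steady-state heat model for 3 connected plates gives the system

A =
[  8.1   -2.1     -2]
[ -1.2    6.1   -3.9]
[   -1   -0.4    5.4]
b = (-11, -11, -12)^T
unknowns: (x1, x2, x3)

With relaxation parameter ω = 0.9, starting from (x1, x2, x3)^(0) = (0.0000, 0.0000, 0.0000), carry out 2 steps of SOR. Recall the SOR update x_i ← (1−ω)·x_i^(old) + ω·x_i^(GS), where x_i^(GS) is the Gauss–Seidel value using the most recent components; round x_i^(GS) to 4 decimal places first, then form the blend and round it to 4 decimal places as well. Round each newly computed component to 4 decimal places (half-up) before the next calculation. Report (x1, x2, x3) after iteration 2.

Iteration 1:
  x1: GS value = (-11 - (-2.1)·0.0000 - (-2)·0.0000) / (8.1) = -1.3580;  x1 ← (1−ω)·0.0000 + ω·-1.3580 = -1.2222
  x2: GS value = (-11 - (-1.2)·-1.2222 - (-3.9)·0.0000) / (6.1) = -2.0437;  x2 ← (1−ω)·0.0000 + ω·-2.0437 = -1.8393
  x3: GS value = (-12 - (-1)·-1.2222 - (-0.4)·-1.8393) / (5.4) = -2.5848;  x3 ← (1−ω)·0.0000 + ω·-2.5848 = -2.3263
Iteration 2:
  x1: GS value = (-11 - (-2.1)·-1.8393 - (-2)·-2.3263) / (8.1) = -2.4093;  x1 ← (1−ω)·-1.2222 + ω·-2.4093 = -2.2906
  x2: GS value = (-11 - (-1.2)·-2.2906 - (-3.9)·-2.3263) / (6.1) = -3.7412;  x2 ← (1−ω)·-1.8393 + ω·-3.7412 = -3.5510
  x3: GS value = (-12 - (-1)·-2.2906 - (-0.4)·-3.5510) / (5.4) = -2.9094;  x3 ← (1−ω)·-2.3263 + ω·-2.9094 = -2.8511

(-2.2906, -3.5510, -2.8511)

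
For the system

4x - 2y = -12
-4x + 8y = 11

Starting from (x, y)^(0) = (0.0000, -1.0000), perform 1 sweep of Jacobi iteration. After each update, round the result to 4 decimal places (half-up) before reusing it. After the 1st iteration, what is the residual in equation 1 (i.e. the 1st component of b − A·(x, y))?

4.7500

Iteration 1:
  x = (-12 - (-2)·-1.0000) / (4) = -3.5000
  y = (11 - (-4)·0.0000) / (8) = 1.3750
Residual b − A·x = (4.7500, -14.0000)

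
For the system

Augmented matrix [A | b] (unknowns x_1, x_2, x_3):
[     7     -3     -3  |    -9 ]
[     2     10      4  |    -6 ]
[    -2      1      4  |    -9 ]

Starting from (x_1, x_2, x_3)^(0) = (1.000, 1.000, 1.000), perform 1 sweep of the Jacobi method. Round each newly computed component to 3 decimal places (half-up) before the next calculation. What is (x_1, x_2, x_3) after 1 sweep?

Iteration 1:
  x_1 = (-9 - (-3)·1.000 - (-3)·1.000) / (7) = -0.429
  x_2 = (-6 - (2)·1.000 - (4)·1.000) / (10) = -1.200
  x_3 = (-9 - (-2)·1.000 - (1)·1.000) / (4) = -2.000

(-0.429, -1.200, -2.000)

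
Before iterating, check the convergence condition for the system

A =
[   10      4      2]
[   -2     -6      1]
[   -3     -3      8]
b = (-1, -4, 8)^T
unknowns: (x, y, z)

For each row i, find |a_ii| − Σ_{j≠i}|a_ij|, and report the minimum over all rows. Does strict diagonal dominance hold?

row 1: |10| − (4+2) = 4
row 2: |-6| − (2+1) = 3
row 3: |8| − (3+3) = 2
minimum over rows = 2 → strictly diagonally dominant (convergence guaranteed)

2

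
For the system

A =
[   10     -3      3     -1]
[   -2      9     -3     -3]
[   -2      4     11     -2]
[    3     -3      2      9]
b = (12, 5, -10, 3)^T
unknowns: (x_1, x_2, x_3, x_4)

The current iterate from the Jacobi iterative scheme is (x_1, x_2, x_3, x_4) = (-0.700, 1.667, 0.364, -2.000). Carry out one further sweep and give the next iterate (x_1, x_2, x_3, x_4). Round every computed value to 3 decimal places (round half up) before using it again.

(1.391, -0.145, -2.006, 1.041)

One sweep:
  x_1 = (12 - (-3)·1.667 - (3)·0.364 - (-1)·-2.000) / (10) = 1.391
  x_2 = (5 - (-2)·-0.700 - (-3)·0.364 - (-3)·-2.000) / (9) = -0.145
  x_3 = (-10 - (-2)·-0.700 - (4)·1.667 - (-2)·-2.000) / (11) = -2.006
  x_4 = (3 - (3)·-0.700 - (-3)·1.667 - (2)·0.364) / (9) = 1.041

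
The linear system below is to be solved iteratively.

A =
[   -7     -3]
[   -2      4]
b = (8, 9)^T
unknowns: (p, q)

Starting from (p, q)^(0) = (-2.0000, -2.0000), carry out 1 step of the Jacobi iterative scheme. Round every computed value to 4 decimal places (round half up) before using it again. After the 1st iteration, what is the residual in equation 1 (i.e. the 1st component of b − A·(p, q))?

9.7501

Iteration 1:
  p = (8 - (-3)·-2.0000) / (-7) = -0.2857
  q = (9 - (-2)·-2.0000) / (4) = 1.2500
Residual b − A·x = (9.7501, 3.4286)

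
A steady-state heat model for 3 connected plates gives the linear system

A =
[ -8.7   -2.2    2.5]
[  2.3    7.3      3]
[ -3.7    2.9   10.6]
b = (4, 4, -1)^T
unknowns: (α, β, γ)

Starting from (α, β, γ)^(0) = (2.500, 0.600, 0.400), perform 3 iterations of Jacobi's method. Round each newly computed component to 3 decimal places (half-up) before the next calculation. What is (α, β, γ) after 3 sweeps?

(-0.619, 0.669, -0.281)

Iteration 1:
  α = (4 - (-2.2)·0.600 - (2.5)·0.400) / (-8.7) = -0.497
  β = (4 - (2.3)·2.500 - (3)·0.400) / (7.3) = -0.404
  γ = (-1 - (-3.7)·2.500 - (2.9)·0.600) / (10.6) = 0.614
Iteration 2:
  α = (4 - (-2.2)·-0.404 - (2.5)·0.614) / (-8.7) = -0.181
  β = (4 - (2.3)·-0.497 - (3)·0.614) / (7.3) = 0.452
  γ = (-1 - (-3.7)·-0.497 - (2.9)·-0.404) / (10.6) = -0.157
Iteration 3:
  α = (4 - (-2.2)·0.452 - (2.5)·-0.157) / (-8.7) = -0.619
  β = (4 - (2.3)·-0.181 - (3)·-0.157) / (7.3) = 0.669
  γ = (-1 - (-3.7)·-0.181 - (2.9)·0.452) / (10.6) = -0.281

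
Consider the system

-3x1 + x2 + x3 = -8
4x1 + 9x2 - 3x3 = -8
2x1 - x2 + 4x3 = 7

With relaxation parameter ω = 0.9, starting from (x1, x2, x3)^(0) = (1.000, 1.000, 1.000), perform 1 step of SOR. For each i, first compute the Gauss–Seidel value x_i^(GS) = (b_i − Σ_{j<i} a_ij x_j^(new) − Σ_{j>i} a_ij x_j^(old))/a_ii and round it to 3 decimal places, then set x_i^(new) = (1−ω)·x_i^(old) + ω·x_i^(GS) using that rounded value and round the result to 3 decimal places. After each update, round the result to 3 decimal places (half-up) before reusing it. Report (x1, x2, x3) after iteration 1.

Iteration 1:
  x1: GS value = (-8 - (1)·1.000 - (1)·1.000) / (-3) = 3.333;  x1 ← (1−ω)·1.000 + ω·3.333 = 3.100
  x2: GS value = (-8 - (4)·3.100 - (-3)·1.000) / (9) = -1.933;  x2 ← (1−ω)·1.000 + ω·-1.933 = -1.640
  x3: GS value = (7 - (2)·3.100 - (-1)·-1.640) / (4) = -0.210;  x3 ← (1−ω)·1.000 + ω·-0.210 = -0.089

(3.100, -1.640, -0.089)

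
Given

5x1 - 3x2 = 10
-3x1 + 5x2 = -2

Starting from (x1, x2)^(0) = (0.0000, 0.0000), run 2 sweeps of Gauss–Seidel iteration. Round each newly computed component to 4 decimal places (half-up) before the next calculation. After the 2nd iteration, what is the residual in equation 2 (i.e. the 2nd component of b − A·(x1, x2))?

Iteration 1:
  x1 = (10 - (-3)·0.0000) / (5) = 2.0000
  x2 = (-2 - (-3)·2.0000) / (5) = 0.8000
Iteration 2:
  x1 = (10 - (-3)·0.8000) / (5) = 2.4800
  x2 = (-2 - (-3)·2.4800) / (5) = 1.0880
Residual b − A·x = (0.8640, 0.0000)

0.0000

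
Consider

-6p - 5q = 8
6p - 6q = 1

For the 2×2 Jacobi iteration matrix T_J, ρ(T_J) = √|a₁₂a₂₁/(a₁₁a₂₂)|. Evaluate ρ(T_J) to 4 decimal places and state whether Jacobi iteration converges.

0.9129

a₁₂a₂₁/(a₁₁a₂₂) = (-5)·(6) / ((-6)·(-6)) = -0.833333
ρ = √|-0.833333| = √0.833333 = 0.9129
ρ < 1, so Jacobi converges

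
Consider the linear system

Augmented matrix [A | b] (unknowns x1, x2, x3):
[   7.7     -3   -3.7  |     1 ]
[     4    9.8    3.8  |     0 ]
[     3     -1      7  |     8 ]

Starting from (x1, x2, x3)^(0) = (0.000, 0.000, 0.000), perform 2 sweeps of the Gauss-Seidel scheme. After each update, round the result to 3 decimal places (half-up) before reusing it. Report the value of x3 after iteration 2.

Iteration 1:
  x1 = (1 - (-3)·0.000 - (-3.7)·0.000) / (7.7) = 0.130
  x2 = (0 - (4)·0.130 - (3.8)·0.000) / (9.8) = -0.053
  x3 = (8 - (3)·0.130 - (-1)·-0.053) / (7) = 1.080
Iteration 2:
  x1 = (1 - (-3)·-0.053 - (-3.7)·1.080) / (7.7) = 0.628
  x2 = (0 - (4)·0.628 - (3.8)·1.080) / (9.8) = -0.675
  x3 = (8 - (3)·0.628 - (-1)·-0.675) / (7) = 0.777

0.777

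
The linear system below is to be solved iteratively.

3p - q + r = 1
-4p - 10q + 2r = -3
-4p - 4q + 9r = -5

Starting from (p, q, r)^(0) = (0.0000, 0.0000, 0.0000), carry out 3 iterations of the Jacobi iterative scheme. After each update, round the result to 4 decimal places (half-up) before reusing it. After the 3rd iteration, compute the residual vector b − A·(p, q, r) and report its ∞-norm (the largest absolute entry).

0.9320

Iteration 1:
  p = (1 - (-1)·0.0000 - (1)·0.0000) / (3) = 0.3333
  q = (-3 - (-4)·0.0000 - (2)·0.0000) / (-10) = 0.3000
  r = (-5 - (-4)·0.0000 - (-4)·0.0000) / (9) = -0.5556
Iteration 2:
  p = (1 - (-1)·0.3000 - (1)·-0.5556) / (3) = 0.6185
  q = (-3 - (-4)·0.3333 - (2)·-0.5556) / (-10) = 0.0556
  r = (-5 - (-4)·0.3333 - (-4)·0.3000) / (9) = -0.2741
Iteration 3:
  p = (1 - (-1)·0.0556 - (1)·-0.2741) / (3) = 0.4432
  q = (-3 - (-4)·0.6185 - (2)·-0.2741) / (-10) = -0.0022
  r = (-5 - (-4)·0.6185 - (-4)·0.0556) / (9) = -0.2560
Residual b − A·x = (-0.0758, -0.7372, -0.9320); ∞-norm = 0.9320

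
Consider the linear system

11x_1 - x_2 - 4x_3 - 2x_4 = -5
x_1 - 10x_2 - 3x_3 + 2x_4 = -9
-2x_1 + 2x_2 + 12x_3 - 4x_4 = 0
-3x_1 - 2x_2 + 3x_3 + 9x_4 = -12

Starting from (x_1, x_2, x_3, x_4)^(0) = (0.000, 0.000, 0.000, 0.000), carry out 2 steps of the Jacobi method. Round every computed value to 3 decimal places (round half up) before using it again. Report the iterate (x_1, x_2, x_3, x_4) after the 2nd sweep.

(-0.615, 0.588, -0.670, -1.285)

Iteration 1:
  x_1 = (-5 - (-1)·0.000 - (-4)·0.000 - (-2)·0.000) / (11) = -0.455
  x_2 = (-9 - (1)·0.000 - (-3)·0.000 - (2)·0.000) / (-10) = 0.900
  x_3 = (0 - (-2)·0.000 - (2)·0.000 - (-4)·0.000) / (12) = 0.000
  x_4 = (-12 - (-3)·0.000 - (-2)·0.000 - (3)·0.000) / (9) = -1.333
Iteration 2:
  x_1 = (-5 - (-1)·0.900 - (-4)·0.000 - (-2)·-1.333) / (11) = -0.615
  x_2 = (-9 - (1)·-0.455 - (-3)·0.000 - (2)·-1.333) / (-10) = 0.588
  x_3 = (0 - (-2)·-0.455 - (2)·0.900 - (-4)·-1.333) / (12) = -0.670
  x_4 = (-12 - (-3)·-0.455 - (-2)·0.900 - (3)·0.000) / (9) = -1.285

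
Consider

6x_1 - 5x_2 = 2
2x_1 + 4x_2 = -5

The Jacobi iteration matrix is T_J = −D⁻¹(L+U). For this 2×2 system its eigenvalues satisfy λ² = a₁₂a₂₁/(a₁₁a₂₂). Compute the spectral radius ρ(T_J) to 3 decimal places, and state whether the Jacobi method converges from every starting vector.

0.645

a₁₂a₂₁/(a₁₁a₂₂) = (-5)·(2) / ((6)·(4)) = -0.416667
ρ = √|-0.416667| = √0.416667 = 0.645
ρ < 1, so Jacobi converges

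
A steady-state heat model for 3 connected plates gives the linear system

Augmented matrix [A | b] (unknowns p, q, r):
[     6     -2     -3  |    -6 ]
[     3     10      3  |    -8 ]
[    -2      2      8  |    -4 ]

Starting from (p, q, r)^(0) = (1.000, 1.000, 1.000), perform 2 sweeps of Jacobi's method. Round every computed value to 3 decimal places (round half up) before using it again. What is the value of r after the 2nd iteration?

-0.192

Iteration 1:
  p = (-6 - (-2)·1.000 - (-3)·1.000) / (6) = -0.167
  q = (-8 - (3)·1.000 - (3)·1.000) / (10) = -1.400
  r = (-4 - (-2)·1.000 - (2)·1.000) / (8) = -0.500
Iteration 2:
  p = (-6 - (-2)·-1.400 - (-3)·-0.500) / (6) = -1.717
  q = (-8 - (3)·-0.167 - (3)·-0.500) / (10) = -0.600
  r = (-4 - (-2)·-0.167 - (2)·-1.400) / (8) = -0.192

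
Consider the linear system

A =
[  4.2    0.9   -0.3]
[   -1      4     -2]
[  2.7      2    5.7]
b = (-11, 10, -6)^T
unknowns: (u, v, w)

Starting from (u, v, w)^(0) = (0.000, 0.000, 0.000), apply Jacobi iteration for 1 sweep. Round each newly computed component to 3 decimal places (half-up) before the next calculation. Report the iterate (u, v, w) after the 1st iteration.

(-2.619, 2.500, -1.053)

Iteration 1:
  u = (-11 - (0.9)·0.000 - (-0.3)·0.000) / (4.2) = -2.619
  v = (10 - (-1)·0.000 - (-2)·0.000) / (4) = 2.500
  w = (-6 - (2.7)·0.000 - (2)·0.000) / (5.7) = -1.053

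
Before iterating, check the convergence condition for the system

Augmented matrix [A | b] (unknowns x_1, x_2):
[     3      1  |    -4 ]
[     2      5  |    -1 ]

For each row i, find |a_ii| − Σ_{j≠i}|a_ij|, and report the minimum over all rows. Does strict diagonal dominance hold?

row 1: |3| − (1) = 2
row 2: |5| − (2) = 3
minimum over rows = 2 → strictly diagonally dominant (convergence guaranteed)

2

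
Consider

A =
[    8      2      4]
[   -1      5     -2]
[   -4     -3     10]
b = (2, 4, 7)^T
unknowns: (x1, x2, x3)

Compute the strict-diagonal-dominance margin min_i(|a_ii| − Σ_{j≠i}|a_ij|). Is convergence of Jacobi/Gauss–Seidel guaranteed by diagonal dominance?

2

row 1: |8| − (2+4) = 2
row 2: |5| − (1+2) = 2
row 3: |10| − (4+3) = 3
minimum over rows = 2 → strictly diagonally dominant (convergence guaranteed)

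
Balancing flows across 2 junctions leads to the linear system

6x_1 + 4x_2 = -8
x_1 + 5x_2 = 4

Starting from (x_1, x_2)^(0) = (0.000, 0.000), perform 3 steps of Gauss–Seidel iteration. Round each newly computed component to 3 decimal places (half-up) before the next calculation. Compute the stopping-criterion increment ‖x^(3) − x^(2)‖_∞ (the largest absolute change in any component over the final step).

Iteration 1:
  x_1 = (-8 - (4)·0.000) / (6) = -1.333
  x_2 = (4 - (1)·-1.333) / (5) = 1.067
Iteration 2:
  x_1 = (-8 - (4)·1.067) / (6) = -2.045
  x_2 = (4 - (1)·-2.045) / (5) = 1.209
Iteration 3:
  x_1 = (-8 - (4)·1.209) / (6) = -2.139
  x_2 = (4 - (1)·-2.139) / (5) = 1.228
Change: (-0.094, 0.019) → max |·| = 0.094

0.094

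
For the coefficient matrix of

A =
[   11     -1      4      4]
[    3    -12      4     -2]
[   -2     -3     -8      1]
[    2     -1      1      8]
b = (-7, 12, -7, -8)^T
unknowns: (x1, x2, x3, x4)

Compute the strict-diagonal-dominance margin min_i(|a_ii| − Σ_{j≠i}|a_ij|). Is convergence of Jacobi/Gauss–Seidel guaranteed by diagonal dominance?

2

row 1: |11| − (1+4+4) = 2
row 2: |-12| − (3+4+2) = 3
row 3: |-8| − (2+3+1) = 2
row 4: |8| − (2+1+1) = 4
minimum over rows = 2 → strictly diagonally dominant (convergence guaranteed)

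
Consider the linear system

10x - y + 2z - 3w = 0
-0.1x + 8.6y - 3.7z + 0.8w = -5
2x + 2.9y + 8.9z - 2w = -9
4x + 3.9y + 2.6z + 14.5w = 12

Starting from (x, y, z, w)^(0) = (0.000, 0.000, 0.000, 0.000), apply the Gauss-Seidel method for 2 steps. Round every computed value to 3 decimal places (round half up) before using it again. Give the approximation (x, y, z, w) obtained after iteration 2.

(0.446, -1.035, -0.520, 1.076)

Iteration 1:
  x = (0 - (-1)·0.000 - (2)·0.000 - (-3)·0.000) / (10) = 0.000
  y = (-5 - (-0.1)·0.000 - (-3.7)·0.000 - (0.8)·0.000) / (8.6) = -0.581
  z = (-9 - (2)·0.000 - (2.9)·-0.581 - (-2)·0.000) / (8.9) = -0.822
  w = (12 - (4)·0.000 - (3.9)·-0.581 - (2.6)·-0.822) / (14.5) = 1.131
Iteration 2:
  x = (0 - (-1)·-0.581 - (2)·-0.822 - (-3)·1.131) / (10) = 0.446
  y = (-5 - (-0.1)·0.446 - (-3.7)·-0.822 - (0.8)·1.131) / (8.6) = -1.035
  z = (-9 - (2)·0.446 - (2.9)·-1.035 - (-2)·1.131) / (8.9) = -0.520
  w = (12 - (4)·0.446 - (3.9)·-1.035 - (2.6)·-0.520) / (14.5) = 1.076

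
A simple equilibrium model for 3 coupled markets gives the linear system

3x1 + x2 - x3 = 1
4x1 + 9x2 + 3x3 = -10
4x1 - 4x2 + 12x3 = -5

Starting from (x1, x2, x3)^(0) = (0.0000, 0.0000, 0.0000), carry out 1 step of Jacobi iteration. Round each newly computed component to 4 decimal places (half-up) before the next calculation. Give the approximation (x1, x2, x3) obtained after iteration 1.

(0.3333, -1.1111, -0.4167)

Iteration 1:
  x1 = (1 - (1)·0.0000 - (-1)·0.0000) / (3) = 0.3333
  x2 = (-10 - (4)·0.0000 - (3)·0.0000) / (9) = -1.1111
  x3 = (-5 - (4)·0.0000 - (-4)·0.0000) / (12) = -0.4167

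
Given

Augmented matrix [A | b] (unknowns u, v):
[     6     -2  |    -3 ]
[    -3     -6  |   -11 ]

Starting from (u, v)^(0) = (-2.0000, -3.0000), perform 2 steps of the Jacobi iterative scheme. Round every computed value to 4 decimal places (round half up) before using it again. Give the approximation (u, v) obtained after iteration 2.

(0.4444, 2.5833)

Iteration 1:
  u = (-3 - (-2)·-3.0000) / (6) = -1.5000
  v = (-11 - (-3)·-2.0000) / (-6) = 2.8333
Iteration 2:
  u = (-3 - (-2)·2.8333) / (6) = 0.4444
  v = (-11 - (-3)·-1.5000) / (-6) = 2.5833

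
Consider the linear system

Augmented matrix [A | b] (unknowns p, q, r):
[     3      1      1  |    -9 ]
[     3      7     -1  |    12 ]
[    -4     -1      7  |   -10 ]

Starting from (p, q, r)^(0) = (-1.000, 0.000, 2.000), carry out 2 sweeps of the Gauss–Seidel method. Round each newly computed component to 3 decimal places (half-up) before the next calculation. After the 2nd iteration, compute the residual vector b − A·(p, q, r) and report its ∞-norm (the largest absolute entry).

0.780

Iteration 1:
  p = (-9 - (1)·0.000 - (1)·2.000) / (3) = -3.667
  q = (12 - (3)·-3.667 - (-1)·2.000) / (7) = 3.572
  r = (-10 - (-4)·-3.667 - (-1)·3.572) / (7) = -3.014
Iteration 2:
  p = (-9 - (1)·3.572 - (1)·-3.014) / (3) = -3.186
  q = (12 - (3)·-3.186 - (-1)·-3.014) / (7) = 2.649
  r = (-10 - (-4)·-3.186 - (-1)·2.649) / (7) = -2.871
Residual b − A·x = (0.780, 0.144, 0.002); ∞-norm = 0.780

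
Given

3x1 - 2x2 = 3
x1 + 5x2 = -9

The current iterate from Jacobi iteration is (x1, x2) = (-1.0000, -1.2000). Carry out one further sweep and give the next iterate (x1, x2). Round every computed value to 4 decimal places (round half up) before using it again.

(0.2000, -1.6000)

One sweep:
  x1 = (3 - (-2)·-1.2000) / (3) = 0.2000
  x2 = (-9 - (1)·-1.0000) / (5) = -1.6000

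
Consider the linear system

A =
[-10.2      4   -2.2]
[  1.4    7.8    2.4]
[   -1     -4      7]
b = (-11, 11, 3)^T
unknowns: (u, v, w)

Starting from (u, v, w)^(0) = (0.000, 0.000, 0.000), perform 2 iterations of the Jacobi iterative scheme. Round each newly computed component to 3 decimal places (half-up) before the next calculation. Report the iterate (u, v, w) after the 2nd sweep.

Iteration 1:
  u = (-11 - (4)·0.000 - (-2.2)·0.000) / (-10.2) = 1.078
  v = (11 - (1.4)·0.000 - (2.4)·0.000) / (7.8) = 1.410
  w = (3 - (-1)·0.000 - (-4)·0.000) / (7) = 0.429
Iteration 2:
  u = (-11 - (4)·1.410 - (-2.2)·0.429) / (-10.2) = 1.539
  v = (11 - (1.4)·1.078 - (2.4)·0.429) / (7.8) = 1.085
  w = (3 - (-1)·1.078 - (-4)·1.410) / (7) = 1.388

(1.539, 1.085, 1.388)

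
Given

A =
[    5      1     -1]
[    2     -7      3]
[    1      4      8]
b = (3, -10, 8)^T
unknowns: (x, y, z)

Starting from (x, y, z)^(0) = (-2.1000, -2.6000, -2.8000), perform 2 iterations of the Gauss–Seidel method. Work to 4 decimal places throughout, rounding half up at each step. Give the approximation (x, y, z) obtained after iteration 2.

(0.6694, 1.9351, -0.0512)

Iteration 1:
  x = (3 - (1)·-2.6000 - (-1)·-2.8000) / (5) = 0.5600
  y = (-10 - (2)·0.5600 - (3)·-2.8000) / (-7) = 0.3886
  z = (8 - (1)·0.5600 - (4)·0.3886) / (8) = 0.7357
Iteration 2:
  x = (3 - (1)·0.3886 - (-1)·0.7357) / (5) = 0.6694
  y = (-10 - (2)·0.6694 - (3)·0.7357) / (-7) = 1.9351
  z = (8 - (1)·0.6694 - (4)·1.9351) / (8) = -0.0512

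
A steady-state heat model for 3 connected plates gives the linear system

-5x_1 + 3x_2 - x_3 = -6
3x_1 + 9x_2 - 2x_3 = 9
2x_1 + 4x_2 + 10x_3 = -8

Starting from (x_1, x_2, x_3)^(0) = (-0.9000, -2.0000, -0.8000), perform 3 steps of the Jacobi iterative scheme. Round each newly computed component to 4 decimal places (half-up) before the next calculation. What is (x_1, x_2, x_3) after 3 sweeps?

Iteration 1:
  x_1 = (-6 - (3)·-2.0000 - (-1)·-0.8000) / (-5) = 0.1600
  x_2 = (9 - (3)·-0.9000 - (-2)·-0.8000) / (9) = 1.1222
  x_3 = (-8 - (2)·-0.9000 - (4)·-2.0000) / (10) = 0.1800
Iteration 2:
  x_1 = (-6 - (3)·1.1222 - (-1)·0.1800) / (-5) = 1.8373
  x_2 = (9 - (3)·0.1600 - (-2)·0.1800) / (9) = 0.9867
  x_3 = (-8 - (2)·0.1600 - (4)·1.1222) / (10) = -1.2809
Iteration 3:
  x_1 = (-6 - (3)·0.9867 - (-1)·-1.2809) / (-5) = 2.0482
  x_2 = (9 - (3)·1.8373 - (-2)·-1.2809) / (9) = 0.1029
  x_3 = (-8 - (2)·1.8373 - (4)·0.9867) / (10) = -1.5621

(2.0482, 0.1029, -1.5621)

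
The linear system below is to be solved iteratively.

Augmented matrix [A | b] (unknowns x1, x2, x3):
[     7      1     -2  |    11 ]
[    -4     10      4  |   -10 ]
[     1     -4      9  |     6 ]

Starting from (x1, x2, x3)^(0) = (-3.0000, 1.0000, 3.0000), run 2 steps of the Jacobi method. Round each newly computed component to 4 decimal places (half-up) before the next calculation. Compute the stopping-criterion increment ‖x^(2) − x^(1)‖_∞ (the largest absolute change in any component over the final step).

Iteration 1:
  x1 = (11 - (1)·1.0000 - (-2)·3.0000) / (7) = 2.2857
  x2 = (-10 - (-4)·-3.0000 - (4)·3.0000) / (10) = -3.4000
  x3 = (6 - (1)·-3.0000 - (-4)·1.0000) / (9) = 1.4444
Iteration 2:
  x1 = (11 - (1)·-3.4000 - (-2)·1.4444) / (7) = 2.4698
  x2 = (-10 - (-4)·2.2857 - (4)·1.4444) / (10) = -0.6635
  x3 = (6 - (1)·2.2857 - (-4)·-3.4000) / (9) = -1.0984
Change: (0.1841, 2.7365, -2.5428) → max |·| = 2.7365

2.7365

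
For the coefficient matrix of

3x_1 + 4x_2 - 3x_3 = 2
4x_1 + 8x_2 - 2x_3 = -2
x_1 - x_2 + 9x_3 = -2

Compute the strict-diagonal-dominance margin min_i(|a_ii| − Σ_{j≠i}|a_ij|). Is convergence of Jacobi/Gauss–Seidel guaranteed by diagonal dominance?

row 1: |3| − (4+3) = -4
row 2: |8| − (4+2) = 2
row 3: |9| − (1+1) = 7
minimum over rows = -4 → not strictly diagonally dominant

-4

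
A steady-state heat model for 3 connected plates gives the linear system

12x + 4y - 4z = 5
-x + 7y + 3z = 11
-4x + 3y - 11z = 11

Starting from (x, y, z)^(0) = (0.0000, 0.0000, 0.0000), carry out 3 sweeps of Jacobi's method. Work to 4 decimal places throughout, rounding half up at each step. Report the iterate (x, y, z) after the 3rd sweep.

(-0.5108, 1.8184, -0.2781)

Iteration 1:
  x = (5 - (4)·0.0000 - (-4)·0.0000) / (12) = 0.4167
  y = (11 - (-1)·0.0000 - (3)·0.0000) / (7) = 1.5714
  z = (11 - (-4)·0.0000 - (3)·0.0000) / (-11) = -1.0000
Iteration 2:
  x = (5 - (4)·1.5714 - (-4)·-1.0000) / (12) = -0.4405
  y = (11 - (-1)·0.4167 - (3)·-1.0000) / (7) = 2.0595
  z = (11 - (-4)·0.4167 - (3)·1.5714) / (-11) = -0.7230
Iteration 3:
  x = (5 - (4)·2.0595 - (-4)·-0.7230) / (12) = -0.5108
  y = (11 - (-1)·-0.4405 - (3)·-0.7230) / (7) = 1.8184
  z = (11 - (-4)·-0.4405 - (3)·2.0595) / (-11) = -0.2781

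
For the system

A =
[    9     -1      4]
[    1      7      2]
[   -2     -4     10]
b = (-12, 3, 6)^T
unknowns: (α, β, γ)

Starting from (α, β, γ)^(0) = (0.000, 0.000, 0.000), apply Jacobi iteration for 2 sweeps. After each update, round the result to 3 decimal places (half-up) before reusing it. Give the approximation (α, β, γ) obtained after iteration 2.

(-1.552, 0.448, 0.505)

Iteration 1:
  α = (-12 - (-1)·0.000 - (4)·0.000) / (9) = -1.333
  β = (3 - (1)·0.000 - (2)·0.000) / (7) = 0.429
  γ = (6 - (-2)·0.000 - (-4)·0.000) / (10) = 0.600
Iteration 2:
  α = (-12 - (-1)·0.429 - (4)·0.600) / (9) = -1.552
  β = (3 - (1)·-1.333 - (2)·0.600) / (7) = 0.448
  γ = (6 - (-2)·-1.333 - (-4)·0.429) / (10) = 0.505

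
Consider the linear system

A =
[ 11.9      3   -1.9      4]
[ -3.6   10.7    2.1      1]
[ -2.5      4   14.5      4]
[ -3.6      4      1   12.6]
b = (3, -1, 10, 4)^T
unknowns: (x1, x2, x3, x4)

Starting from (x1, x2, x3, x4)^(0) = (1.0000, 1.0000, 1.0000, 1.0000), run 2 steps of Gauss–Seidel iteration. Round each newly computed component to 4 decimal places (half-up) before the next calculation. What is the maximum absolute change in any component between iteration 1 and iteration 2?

Iteration 1:
  x1 = (3 - (3)·1.0000 - (-1.9)·1.0000 - (4)·1.0000) / (11.9) = -0.1765
  x2 = (-1 - (-3.6)·-0.1765 - (2.1)·1.0000 - (1)·1.0000) / (10.7) = -0.4426
  x3 = (10 - (-2.5)·-0.1765 - (4)·-0.4426 - (4)·1.0000) / (14.5) = 0.5055
  x4 = (4 - (-3.6)·-0.1765 - (4)·-0.4426 - (1)·0.5055) / (12.6) = 0.3674
Iteration 2:
  x1 = (3 - (3)·-0.4426 - (-1.9)·0.5055 - (4)·0.3674) / (11.9) = 0.3209
  x2 = (-1 - (-3.6)·0.3209 - (2.1)·0.5055 - (1)·0.3674) / (10.7) = -0.1190
  x3 = (10 - (-2.5)·0.3209 - (4)·-0.1190 - (4)·0.3674) / (14.5) = 0.6765
  x4 = (4 - (-3.6)·0.3209 - (4)·-0.1190 - (1)·0.6765) / (12.6) = 0.3932
Change: (0.4974, 0.3236, 0.1710, 0.0258) → max |·| = 0.4974

0.4974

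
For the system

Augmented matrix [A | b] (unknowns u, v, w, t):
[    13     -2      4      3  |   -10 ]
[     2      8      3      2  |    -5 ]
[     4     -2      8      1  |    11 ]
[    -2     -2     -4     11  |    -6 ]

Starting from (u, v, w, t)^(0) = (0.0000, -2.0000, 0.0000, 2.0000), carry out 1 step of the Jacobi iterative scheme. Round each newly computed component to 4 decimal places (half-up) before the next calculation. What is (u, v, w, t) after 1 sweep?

(-1.5385, -1.1250, 0.6250, -0.9091)

Iteration 1:
  u = (-10 - (-2)·-2.0000 - (4)·0.0000 - (3)·2.0000) / (13) = -1.5385
  v = (-5 - (2)·0.0000 - (3)·0.0000 - (2)·2.0000) / (8) = -1.1250
  w = (11 - (4)·0.0000 - (-2)·-2.0000 - (1)·2.0000) / (8) = 0.6250
  t = (-6 - (-2)·0.0000 - (-2)·-2.0000 - (-4)·0.0000) / (11) = -0.9091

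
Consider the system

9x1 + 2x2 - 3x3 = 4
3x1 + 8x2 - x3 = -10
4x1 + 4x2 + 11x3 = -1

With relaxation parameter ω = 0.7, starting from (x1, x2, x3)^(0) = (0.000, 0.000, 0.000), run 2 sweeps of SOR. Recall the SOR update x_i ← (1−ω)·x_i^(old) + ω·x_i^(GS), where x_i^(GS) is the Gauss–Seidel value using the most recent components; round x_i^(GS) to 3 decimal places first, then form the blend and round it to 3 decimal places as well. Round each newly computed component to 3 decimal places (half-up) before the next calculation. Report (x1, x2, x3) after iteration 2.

Iteration 1:
  x1: GS value = (4 - (2)·0.000 - (-3)·0.000) / (9) = 0.444;  x1 ← (1−ω)·0.000 + ω·0.444 = 0.311
  x2: GS value = (-10 - (3)·0.311 - (-1)·0.000) / (8) = -1.367;  x2 ← (1−ω)·0.000 + ω·-1.367 = -0.957
  x3: GS value = (-1 - (4)·0.311 - (4)·-0.957) / (11) = 0.144;  x3 ← (1−ω)·0.000 + ω·0.144 = 0.101
Iteration 2:
  x1: GS value = (4 - (2)·-0.957 - (-3)·0.101) / (9) = 0.691;  x1 ← (1−ω)·0.311 + ω·0.691 = 0.577
  x2: GS value = (-10 - (3)·0.577 - (-1)·0.101) / (8) = -1.454;  x2 ← (1−ω)·-0.957 + ω·-1.454 = -1.305
  x3: GS value = (-1 - (4)·0.577 - (4)·-1.305) / (11) = 0.174;  x3 ← (1−ω)·0.101 + ω·0.174 = 0.152

(0.577, -1.305, 0.152)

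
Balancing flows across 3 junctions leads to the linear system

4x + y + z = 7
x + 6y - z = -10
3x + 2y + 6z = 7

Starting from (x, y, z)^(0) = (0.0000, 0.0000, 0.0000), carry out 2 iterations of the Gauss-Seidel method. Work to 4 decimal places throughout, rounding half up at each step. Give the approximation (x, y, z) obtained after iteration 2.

(2.0035, -1.8432, 0.7793)

Iteration 1:
  x = (7 - (1)·0.0000 - (1)·0.0000) / (4) = 1.7500
  y = (-10 - (1)·1.7500 - (-1)·0.0000) / (6) = -1.9583
  z = (7 - (3)·1.7500 - (2)·-1.9583) / (6) = 0.9444
Iteration 2:
  x = (7 - (1)·-1.9583 - (1)·0.9444) / (4) = 2.0035
  y = (-10 - (1)·2.0035 - (-1)·0.9444) / (6) = -1.8432
  z = (7 - (3)·2.0035 - (2)·-1.8432) / (6) = 0.7793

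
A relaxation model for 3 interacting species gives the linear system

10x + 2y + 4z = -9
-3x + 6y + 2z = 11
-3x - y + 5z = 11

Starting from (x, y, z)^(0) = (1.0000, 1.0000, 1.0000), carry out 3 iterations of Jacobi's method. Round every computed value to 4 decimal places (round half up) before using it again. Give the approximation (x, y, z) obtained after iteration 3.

(-1.5967, 0.0167, 0.7167)

Iteration 1:
  x = (-9 - (2)·1.0000 - (4)·1.0000) / (10) = -1.5000
  y = (11 - (-3)·1.0000 - (2)·1.0000) / (6) = 2.0000
  z = (11 - (-3)·1.0000 - (-1)·1.0000) / (5) = 3.0000
Iteration 2:
  x = (-9 - (2)·2.0000 - (4)·3.0000) / (10) = -2.5000
  y = (11 - (-3)·-1.5000 - (2)·3.0000) / (6) = 0.0833
  z = (11 - (-3)·-1.5000 - (-1)·2.0000) / (5) = 1.7000
Iteration 3:
  x = (-9 - (2)·0.0833 - (4)·1.7000) / (10) = -1.5967
  y = (11 - (-3)·-2.5000 - (2)·1.7000) / (6) = 0.0167
  z = (11 - (-3)·-2.5000 - (-1)·0.0833) / (5) = 0.7167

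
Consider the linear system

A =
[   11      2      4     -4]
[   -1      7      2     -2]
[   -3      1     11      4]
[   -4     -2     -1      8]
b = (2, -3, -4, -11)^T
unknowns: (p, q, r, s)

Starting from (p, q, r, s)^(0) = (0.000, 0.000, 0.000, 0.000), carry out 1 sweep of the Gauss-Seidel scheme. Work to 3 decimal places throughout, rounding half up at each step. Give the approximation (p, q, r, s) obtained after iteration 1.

(0.182, -0.403, -0.277, -1.419)

Iteration 1:
  p = (2 - (2)·0.000 - (4)·0.000 - (-4)·0.000) / (11) = 0.182
  q = (-3 - (-1)·0.182 - (2)·0.000 - (-2)·0.000) / (7) = -0.403
  r = (-4 - (-3)·0.182 - (1)·-0.403 - (4)·0.000) / (11) = -0.277
  s = (-11 - (-4)·0.182 - (-2)·-0.403 - (-1)·-0.277) / (8) = -1.419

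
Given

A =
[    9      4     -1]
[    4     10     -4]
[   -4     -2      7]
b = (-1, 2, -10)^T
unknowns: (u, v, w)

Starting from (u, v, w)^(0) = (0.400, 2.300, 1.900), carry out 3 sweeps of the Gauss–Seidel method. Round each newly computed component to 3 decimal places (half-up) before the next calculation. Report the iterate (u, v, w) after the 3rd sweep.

(-0.293, -0.464, -1.729)

Iteration 1:
  u = (-1 - (4)·2.300 - (-1)·1.900) / (9) = -0.922
  v = (2 - (4)·-0.922 - (-4)·1.900) / (10) = 1.329
  w = (-10 - (-4)·-0.922 - (-2)·1.329) / (7) = -1.576
Iteration 2:
  u = (-1 - (4)·1.329 - (-1)·-1.576) / (9) = -0.877
  v = (2 - (4)·-0.877 - (-4)·-1.576) / (10) = -0.080
  w = (-10 - (-4)·-0.877 - (-2)·-0.080) / (7) = -1.953
Iteration 3:
  u = (-1 - (4)·-0.080 - (-1)·-1.953) / (9) = -0.293
  v = (2 - (4)·-0.293 - (-4)·-1.953) / (10) = -0.464
  w = (-10 - (-4)·-0.293 - (-2)·-0.464) / (7) = -1.729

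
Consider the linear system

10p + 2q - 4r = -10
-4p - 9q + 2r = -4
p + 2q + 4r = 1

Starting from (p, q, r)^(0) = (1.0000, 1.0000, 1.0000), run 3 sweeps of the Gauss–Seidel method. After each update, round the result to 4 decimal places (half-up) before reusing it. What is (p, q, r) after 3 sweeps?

Iteration 1:
  p = (-10 - (2)·1.0000 - (-4)·1.0000) / (10) = -0.8000
  q = (-4 - (-4)·-0.8000 - (2)·1.0000) / (-9) = 1.0222
  r = (1 - (1)·-0.8000 - (2)·1.0222) / (4) = -0.0611
Iteration 2:
  p = (-10 - (2)·1.0222 - (-4)·-0.0611) / (10) = -1.2289
  q = (-4 - (-4)·-1.2289 - (2)·-0.0611) / (-9) = 0.9770
  r = (1 - (1)·-1.2289 - (2)·0.9770) / (4) = 0.0687
Iteration 3:
  p = (-10 - (2)·0.9770 - (-4)·0.0687) / (10) = -1.1679
  q = (-4 - (-4)·-1.1679 - (2)·0.0687) / (-9) = 0.9788
  r = (1 - (1)·-1.1679 - (2)·0.9788) / (4) = 0.0526

(-1.1679, 0.9788, 0.0526)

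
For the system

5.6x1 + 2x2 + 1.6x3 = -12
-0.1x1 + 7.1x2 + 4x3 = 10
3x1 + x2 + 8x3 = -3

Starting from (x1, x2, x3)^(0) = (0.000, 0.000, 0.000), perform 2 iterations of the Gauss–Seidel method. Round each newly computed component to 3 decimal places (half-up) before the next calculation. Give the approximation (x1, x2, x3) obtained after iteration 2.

Iteration 1:
  x1 = (-12 - (2)·0.000 - (1.6)·0.000) / (5.6) = -2.143
  x2 = (10 - (-0.1)·-2.143 - (4)·0.000) / (7.1) = 1.378
  x3 = (-3 - (3)·-2.143 - (1)·1.378) / (8) = 0.256
Iteration 2:
  x1 = (-12 - (2)·1.378 - (1.6)·0.256) / (5.6) = -2.708
  x2 = (10 - (-0.1)·-2.708 - (4)·0.256) / (7.1) = 1.226
  x3 = (-3 - (3)·-2.708 - (1)·1.226) / (8) = 0.487

(-2.708, 1.226, 0.487)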